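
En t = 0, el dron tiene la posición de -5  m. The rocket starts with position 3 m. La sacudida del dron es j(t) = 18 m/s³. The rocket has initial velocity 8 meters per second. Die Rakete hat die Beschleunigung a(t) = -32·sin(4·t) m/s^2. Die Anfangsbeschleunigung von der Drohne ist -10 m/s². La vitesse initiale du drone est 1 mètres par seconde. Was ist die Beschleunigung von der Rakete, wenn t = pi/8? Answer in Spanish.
Usando a(t) = -32·sin(4·t) y sustituyendo t = pi/8, encontramos a = -32.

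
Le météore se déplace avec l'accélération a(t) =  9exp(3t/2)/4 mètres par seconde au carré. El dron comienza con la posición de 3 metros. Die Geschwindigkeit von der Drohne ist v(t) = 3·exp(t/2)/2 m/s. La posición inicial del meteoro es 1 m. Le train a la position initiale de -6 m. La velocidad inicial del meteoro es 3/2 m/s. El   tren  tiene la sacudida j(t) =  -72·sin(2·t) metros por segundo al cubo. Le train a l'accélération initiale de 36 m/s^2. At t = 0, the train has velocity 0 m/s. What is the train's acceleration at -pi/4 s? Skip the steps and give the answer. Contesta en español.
a(-pi/4) = 0.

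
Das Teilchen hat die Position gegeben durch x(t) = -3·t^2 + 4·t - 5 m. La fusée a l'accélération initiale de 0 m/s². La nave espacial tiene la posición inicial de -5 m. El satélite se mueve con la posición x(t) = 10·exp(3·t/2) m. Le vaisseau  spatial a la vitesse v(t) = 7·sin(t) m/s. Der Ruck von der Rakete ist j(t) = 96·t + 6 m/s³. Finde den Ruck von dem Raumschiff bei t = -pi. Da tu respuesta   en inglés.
We must differentiate our velocity equation v(t) = 7·sin(t) 2 times. The derivative of velocity gives acceleration: a(t) = 7·cos(t). The derivative of acceleration gives jerk: j(t) = -7·sin(t). Using j(t) = -7·sin(t) and substituting t = -pi, we find j = 0.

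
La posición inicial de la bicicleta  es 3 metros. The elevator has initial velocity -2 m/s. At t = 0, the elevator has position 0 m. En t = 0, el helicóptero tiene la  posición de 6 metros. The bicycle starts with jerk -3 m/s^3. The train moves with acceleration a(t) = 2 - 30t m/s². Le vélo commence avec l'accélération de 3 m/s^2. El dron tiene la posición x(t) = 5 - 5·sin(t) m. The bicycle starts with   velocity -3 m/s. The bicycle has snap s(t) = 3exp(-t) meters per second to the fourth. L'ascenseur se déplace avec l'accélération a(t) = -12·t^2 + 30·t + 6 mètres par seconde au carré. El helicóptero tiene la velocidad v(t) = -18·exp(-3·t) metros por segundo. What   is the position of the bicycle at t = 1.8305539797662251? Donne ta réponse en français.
Pour résoudre ceci, nous devons prendre 4 primitives de notre équation du snap s(t) = 3·exp(-t). En intégrant le snap et en utilisant la condition initiale j(0) = -3, nous obtenons j(t) = -3·exp(-t). En prenant ∫j(t)dt et en appliquant a(0) = 3, nous trouvons a(t) = 3·exp(-t). En prenant ∫a(t)dt et en appliquant v(0) = -3, nous trouvons v(t) = -3·exp(-t). L'intégrale de la vitesse est la position. En utilisant x(0) = 3, nous obtenons x(t) = 3·exp(-t). De l'équation de la position x(t) = 3·exp(-t), nous substituons t = 1.8305539797662251 pour obtenir x = 0.480974179544399.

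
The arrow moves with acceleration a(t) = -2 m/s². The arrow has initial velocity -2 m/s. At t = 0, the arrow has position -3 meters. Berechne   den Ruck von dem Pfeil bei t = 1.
Ausgehend von der Beschleunigung a(t) = -2, nehmen wir 1 Ableitung. Die Ableitung von der Beschleunigung ergibt den Ruck: j(t) = 0. Wir haben den Ruck j(t) = 0. Durch Einsetzen von t = 1: j(1) = 0.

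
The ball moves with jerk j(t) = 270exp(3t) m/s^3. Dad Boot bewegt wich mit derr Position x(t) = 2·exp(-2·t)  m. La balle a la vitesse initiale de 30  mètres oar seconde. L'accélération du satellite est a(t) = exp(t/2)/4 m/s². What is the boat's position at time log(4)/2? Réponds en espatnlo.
De la ecuación de la posición x(t) = 2·exp(-2·t), sustituimos t = log(4)/2 para obtener x = 1/2.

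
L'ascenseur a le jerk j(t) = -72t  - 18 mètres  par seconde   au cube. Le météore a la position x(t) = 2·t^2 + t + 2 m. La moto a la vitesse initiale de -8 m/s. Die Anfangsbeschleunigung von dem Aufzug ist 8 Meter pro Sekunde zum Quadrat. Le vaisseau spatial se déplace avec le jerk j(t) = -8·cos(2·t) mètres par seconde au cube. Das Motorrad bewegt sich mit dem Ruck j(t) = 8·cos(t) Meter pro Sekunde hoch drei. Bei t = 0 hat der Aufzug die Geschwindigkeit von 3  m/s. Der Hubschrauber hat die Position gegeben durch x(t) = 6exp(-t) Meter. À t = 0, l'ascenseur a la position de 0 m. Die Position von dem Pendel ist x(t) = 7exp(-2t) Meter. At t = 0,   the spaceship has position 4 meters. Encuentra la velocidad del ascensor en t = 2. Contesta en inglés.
We need to integrate our jerk equation j(t) = -72·t - 18 2 times. Integrating jerk and using the initial condition a(0) = 8, we get a(t) = -36·t^2 - 18·t + 8. The integral of acceleration is velocity. Using v(0) = 3, we get v(t) = -12·t^3 - 9·t^2 + 8·t + 3. Using v(t) = -12·t^3 - 9·t^2 + 8·t + 3 and substituting t = 2, we find v = -113.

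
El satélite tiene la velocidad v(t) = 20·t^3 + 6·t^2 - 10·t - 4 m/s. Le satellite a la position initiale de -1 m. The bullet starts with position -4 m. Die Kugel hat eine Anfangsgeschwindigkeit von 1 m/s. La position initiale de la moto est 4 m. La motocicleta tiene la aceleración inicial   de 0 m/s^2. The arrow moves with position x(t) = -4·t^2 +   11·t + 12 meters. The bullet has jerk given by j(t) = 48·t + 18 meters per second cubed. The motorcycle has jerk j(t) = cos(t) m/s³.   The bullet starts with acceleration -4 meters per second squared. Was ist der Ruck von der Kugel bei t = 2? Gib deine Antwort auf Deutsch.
Mit j(t) = 48·t + 18 und Einsetzen von t = 2, finden wir j = 114.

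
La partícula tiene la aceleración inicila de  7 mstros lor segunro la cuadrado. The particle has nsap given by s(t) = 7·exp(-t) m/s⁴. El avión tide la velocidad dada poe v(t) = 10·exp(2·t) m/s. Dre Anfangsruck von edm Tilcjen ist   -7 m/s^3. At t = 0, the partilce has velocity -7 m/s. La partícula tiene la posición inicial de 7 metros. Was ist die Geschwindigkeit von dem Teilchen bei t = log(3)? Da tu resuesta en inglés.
To find the answer, we compute 3 antiderivatives of s(t) = 7·exp(-t). Taking ∫s(t)dt and applying j(0) = -7, we find j(t) = -7·exp(-t). Finding the integral of j(t) and using a(0) = 7: a(t) = 7·exp(-t). The antiderivative of acceleration, with v(0) = -7, gives velocity: v(t) = -7·exp(-t). From the given velocity equation v(t) = -7·exp(-t), we substitute t = log(3) to get v = -7/3.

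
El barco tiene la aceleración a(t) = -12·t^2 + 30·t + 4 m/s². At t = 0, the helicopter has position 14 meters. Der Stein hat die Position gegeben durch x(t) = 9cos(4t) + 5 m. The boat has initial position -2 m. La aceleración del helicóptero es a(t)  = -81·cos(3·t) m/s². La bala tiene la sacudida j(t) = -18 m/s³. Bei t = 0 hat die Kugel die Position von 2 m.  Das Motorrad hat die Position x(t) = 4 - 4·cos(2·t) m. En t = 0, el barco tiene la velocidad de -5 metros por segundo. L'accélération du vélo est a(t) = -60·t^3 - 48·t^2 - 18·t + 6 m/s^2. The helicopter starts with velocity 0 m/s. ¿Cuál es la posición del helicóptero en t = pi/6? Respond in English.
To find the answer, we compute 2 antiderivatives of a(t) = -81·cos(3·t). Taking ∫a(t)dt and applying v(0) = 0, we find v(t) = -27·sin(3·t). Integrating velocity and using the initial condition x(0) = 14, we get x(t) = 9·cos(3·t) + 5. Using x(t) = 9·cos(3·t) + 5 and substituting t = pi/6, we find x = 5.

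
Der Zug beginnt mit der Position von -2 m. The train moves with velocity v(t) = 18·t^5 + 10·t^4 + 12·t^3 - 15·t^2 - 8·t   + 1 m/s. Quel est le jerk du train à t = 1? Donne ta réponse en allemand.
Um dies zu lösen, müssen wir 2 Ableitungen unserer Gleichung für die Geschwindigkeit v(t) = 18·t^5 + 10·t^4 + 12·t^3 - 15·t^2 - 8·t + 1 nehmen. Durch Ableiten von der Geschwindigkeit erhalten wir die Beschleunigung: a(t) = 90·t^4 + 40·t^3 + 36·t^2 - 30·t - 8. Die Ableitung von der Beschleunigung ergibt den Ruck: j(t) = 360·t^3 + 120·t^2 + 72·t - 30. Mit j(t) = 360·t^3 + 120·t^2 + 72·t - 30 und Einsetzen von t = 1, finden wir j = 522.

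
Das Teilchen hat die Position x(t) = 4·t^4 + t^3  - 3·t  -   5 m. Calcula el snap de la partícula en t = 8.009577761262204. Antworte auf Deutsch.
Ausgehend von der Position x(t) = 4·t^4 + t^3 - 3·t - 5, nehmen wir 4 Ableitungen. Mit d/dt von x(t) finden wir v(t) = 16·t^3 + 3·t^2 - 3. Mit d/dt von v(t) finden wir a(t) = 48·t^2 + 6·t. Mit d/dt von a(t) finden wir j(t) = 96·t + 6. Mit d/dt von j(t) finden wir s(t) = 96. Mit s(t) = 96 und Einsetzen von t = 8.009577761262204, finden wir s = 96.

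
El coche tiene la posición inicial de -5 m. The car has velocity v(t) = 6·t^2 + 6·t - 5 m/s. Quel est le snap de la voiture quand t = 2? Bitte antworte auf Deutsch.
Ausgehend von der Geschwindigkeit v(t) = 6·t^2 + 6·t - 5, nehmen wir 3 Ableitungen. Durch Ableiten von der Geschwindigkeit erhalten wir die Beschleunigung: a(t) = 12·t + 6. Durch Ableiten von der Beschleunigung erhalten wir den Ruck: j(t) = 12. Mit d/dt von j(t) finden wir s(t) = 0. Wir haben den Snap s(t) = 0. Durch Einsetzen von t = 2: s(2) = 0.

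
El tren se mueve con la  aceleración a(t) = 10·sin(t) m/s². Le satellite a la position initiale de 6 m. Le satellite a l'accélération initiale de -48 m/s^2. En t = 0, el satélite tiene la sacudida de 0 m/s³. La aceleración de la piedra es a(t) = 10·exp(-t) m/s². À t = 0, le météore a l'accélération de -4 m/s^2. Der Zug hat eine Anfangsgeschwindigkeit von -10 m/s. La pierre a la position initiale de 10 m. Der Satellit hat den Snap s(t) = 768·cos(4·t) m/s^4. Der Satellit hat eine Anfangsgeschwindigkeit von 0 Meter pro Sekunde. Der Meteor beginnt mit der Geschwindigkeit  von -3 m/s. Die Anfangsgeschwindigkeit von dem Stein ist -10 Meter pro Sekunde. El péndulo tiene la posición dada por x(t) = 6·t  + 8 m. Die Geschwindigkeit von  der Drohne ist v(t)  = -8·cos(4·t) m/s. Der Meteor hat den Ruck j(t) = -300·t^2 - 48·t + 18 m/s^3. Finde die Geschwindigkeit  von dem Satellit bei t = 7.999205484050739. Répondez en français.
En partant du snap s(t) = 768·cos(4·t), nous prenons 3 primitives. La primitive du snap, avec j(0) = 0, donne le jerk: j(t) = 192·sin(4·t). En intégrant le jerk et en utilisant la condition initiale a(0) = -48, nous obtenons a(t) = -48·cos(4·t). La primitive de l'accélération, avec v(0) = 0, donne la vitesse: v(t) = -12·sin(4·t). De l'équation de la vitesse v(t) = -12·sin(4·t), nous substituons t = 7.999205484050739 pour obtenir v = -6.58527223100232.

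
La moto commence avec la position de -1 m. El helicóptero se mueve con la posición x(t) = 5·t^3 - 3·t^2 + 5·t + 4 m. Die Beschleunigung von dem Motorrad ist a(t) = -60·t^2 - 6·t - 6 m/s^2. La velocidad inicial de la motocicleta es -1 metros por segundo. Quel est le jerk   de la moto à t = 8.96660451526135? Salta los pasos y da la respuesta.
La réponse est -1081.99254183136.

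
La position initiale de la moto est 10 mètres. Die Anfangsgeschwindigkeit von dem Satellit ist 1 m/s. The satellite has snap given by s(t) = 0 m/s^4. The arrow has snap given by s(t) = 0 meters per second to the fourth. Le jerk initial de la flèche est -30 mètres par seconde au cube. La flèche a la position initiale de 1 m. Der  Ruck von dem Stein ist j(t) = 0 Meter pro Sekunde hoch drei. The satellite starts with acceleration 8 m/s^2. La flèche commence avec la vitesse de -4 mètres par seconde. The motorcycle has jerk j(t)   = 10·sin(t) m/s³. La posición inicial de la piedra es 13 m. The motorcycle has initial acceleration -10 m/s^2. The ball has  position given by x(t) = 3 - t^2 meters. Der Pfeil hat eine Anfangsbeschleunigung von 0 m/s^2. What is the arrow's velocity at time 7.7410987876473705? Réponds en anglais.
To solve this, we need to take 3 antiderivatives of our snap equation s(t) = 0. Integrating snap and using the initial condition j(0) = -30, we get j(t) = -30. Finding the integral of j(t) and using a(0) = 0: a(t) = -30·t. The integral of acceleration is velocity. Using v(0) = -4, we get v(t) = -15·t^2 - 4. We have velocity v(t) = -15·t^2 - 4. Substituting t = 7.7410987876473705: v(7.7410987876473705) = -902.869156601734.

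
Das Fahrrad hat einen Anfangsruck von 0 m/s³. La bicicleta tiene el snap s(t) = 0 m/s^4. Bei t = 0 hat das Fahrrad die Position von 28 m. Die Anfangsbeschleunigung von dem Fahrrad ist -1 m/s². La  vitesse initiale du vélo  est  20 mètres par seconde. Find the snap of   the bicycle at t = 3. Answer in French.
En utilisant s(t) = 0 et en substituant t = 3, nous trouvons s = 0.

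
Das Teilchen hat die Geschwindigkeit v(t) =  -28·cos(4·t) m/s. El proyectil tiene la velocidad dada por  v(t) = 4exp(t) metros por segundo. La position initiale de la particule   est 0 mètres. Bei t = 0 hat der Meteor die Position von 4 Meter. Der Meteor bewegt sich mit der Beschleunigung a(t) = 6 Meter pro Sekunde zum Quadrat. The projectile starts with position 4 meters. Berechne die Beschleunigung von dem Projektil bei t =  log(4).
Wir müssen unsere Gleichung für die Geschwindigkeit v(t) = 4·exp(t) 1-mal ableiten. Durch Ableiten von der Geschwindigkeit erhalten wir die Beschleunigung: a(t) = 4·exp(t). Mit a(t) = 4·exp(t) und Einsetzen von t = log(4), finden wir a = 16.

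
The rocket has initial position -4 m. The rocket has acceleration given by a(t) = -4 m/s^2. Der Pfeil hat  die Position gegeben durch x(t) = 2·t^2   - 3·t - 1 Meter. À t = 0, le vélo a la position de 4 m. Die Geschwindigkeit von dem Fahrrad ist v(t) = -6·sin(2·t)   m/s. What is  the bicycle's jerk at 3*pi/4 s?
Starting from velocity v(t) = -6·sin(2·t), we take 2 derivatives. The derivative of velocity gives acceleration: a(t) = -12·cos(2·t). The derivative of acceleration gives jerk: j(t) = 24·sin(2·t). Using j(t) = 24·sin(2·t) and substituting t = 3*pi/4, we find j = -24.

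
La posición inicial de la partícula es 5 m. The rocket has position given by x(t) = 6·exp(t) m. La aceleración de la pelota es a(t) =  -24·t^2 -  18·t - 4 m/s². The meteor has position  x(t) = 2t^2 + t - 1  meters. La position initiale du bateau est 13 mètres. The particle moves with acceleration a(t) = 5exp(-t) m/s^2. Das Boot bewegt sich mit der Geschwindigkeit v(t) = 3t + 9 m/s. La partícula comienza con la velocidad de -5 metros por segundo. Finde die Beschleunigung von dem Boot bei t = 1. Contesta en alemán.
Ausgehend von der Geschwindigkeit v(t) = 3·t + 9, nehmen wir 1 Ableitung. Die Ableitung von der Geschwindigkeit ergibt die Beschleunigung: a(t) = 3. Wir haben die Beschleunigung a(t) = 3. Durch Einsetzen von t = 1: a(1) = 3.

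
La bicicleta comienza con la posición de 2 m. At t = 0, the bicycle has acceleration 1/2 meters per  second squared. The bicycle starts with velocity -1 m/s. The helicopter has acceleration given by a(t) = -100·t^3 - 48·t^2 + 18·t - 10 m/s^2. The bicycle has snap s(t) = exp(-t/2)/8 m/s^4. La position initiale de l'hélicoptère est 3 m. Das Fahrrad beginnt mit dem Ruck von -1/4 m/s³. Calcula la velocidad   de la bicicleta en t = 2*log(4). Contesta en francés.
Nous devons trouver la primitive de notre équation du snap s(t) = exp(-t/2)/8 3 fois. En prenant ∫s(t)dt et en appliquant j(0) = -1/4, nous trouvons j(t) = -exp(-t/2)/4. En intégrant le jerk et en utilisant la condition initiale a(0) = 1/2, nous obtenons a(t) = exp(-t/2)/2. L'intégrale de l'accélération, avec v(0) = -1, donne la vitesse: v(t) = -exp(-t/2). En utilisant v(t) = -exp(-t/2) et en substituant t = 2*log(4), nous trouvons v = -1/4.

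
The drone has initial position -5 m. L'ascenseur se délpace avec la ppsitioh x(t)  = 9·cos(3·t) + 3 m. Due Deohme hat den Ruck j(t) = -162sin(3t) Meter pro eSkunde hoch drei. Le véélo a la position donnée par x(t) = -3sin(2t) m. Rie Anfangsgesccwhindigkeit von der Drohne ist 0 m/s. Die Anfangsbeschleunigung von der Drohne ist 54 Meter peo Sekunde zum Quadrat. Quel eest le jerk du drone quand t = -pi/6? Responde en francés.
En utilisant j(t) = -162·sin(3·t) et en substituant t = -pi/6, nous trouvons j = 162.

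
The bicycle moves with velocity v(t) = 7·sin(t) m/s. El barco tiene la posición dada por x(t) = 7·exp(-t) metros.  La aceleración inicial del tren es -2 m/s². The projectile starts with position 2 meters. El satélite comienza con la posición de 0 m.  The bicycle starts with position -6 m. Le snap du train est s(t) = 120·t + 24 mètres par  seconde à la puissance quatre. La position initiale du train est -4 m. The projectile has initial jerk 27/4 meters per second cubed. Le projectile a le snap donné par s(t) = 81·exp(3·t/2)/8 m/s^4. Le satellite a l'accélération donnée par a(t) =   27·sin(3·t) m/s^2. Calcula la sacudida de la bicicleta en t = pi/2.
Debemos derivar nuestra ecuación de la velocidad v(t) = 7·sin(t) 2 veces. La derivada de la velocidad da la aceleración: a(t) = 7·cos(t). Tomando d/dt de a(t), encontramos j(t) = -7·sin(t). De la ecuación de la sacudida j(t) = -7·sin(t), sustituimos t = pi/2 para obtener j = -7.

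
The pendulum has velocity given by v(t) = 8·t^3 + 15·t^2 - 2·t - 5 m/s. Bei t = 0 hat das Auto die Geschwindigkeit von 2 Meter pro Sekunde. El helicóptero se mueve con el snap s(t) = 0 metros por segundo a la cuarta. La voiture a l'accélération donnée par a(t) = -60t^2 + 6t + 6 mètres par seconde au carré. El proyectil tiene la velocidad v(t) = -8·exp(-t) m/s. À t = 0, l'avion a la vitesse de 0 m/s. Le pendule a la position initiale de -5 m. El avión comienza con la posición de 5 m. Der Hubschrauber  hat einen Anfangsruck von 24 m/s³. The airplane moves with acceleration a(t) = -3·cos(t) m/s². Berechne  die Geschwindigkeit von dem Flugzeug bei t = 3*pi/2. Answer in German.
Wir müssen das Integral unserer Gleichung für die Beschleunigung a(t) = -3·cos(t) 1-mal finden. Die Stammfunktion von der Beschleunigung ist die Geschwindigkeit. Mit v(0) = 0 erhalten wir v(t) = -3·sin(t). Wir haben die Geschwindigkeit v(t) = -3·sin(t). Durch Einsetzen von t = 3*pi/2: v(3*pi/2) = 3.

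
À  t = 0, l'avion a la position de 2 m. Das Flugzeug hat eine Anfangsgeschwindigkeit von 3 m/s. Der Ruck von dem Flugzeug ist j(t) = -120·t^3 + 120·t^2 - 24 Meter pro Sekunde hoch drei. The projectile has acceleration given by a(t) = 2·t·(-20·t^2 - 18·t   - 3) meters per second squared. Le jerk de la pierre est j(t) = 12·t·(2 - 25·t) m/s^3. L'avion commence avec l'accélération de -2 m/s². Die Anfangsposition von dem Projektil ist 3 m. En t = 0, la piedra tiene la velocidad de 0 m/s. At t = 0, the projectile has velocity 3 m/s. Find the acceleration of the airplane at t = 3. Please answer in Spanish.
Necesitamos integrar nuestra ecuación de la sacudida j(t) = -120·t^3 + 120·t^2 - 24 1 vez. La antiderivada de la sacudida, con a(0) = -2, da la aceleración: a(t) = -30·t^4 + 40·t^3 - 24·t - 2. Usando a(t) = -30·t^4 + 40·t^3 - 24·t - 2 y sustituyendo t = 3, encontramos a = -1424.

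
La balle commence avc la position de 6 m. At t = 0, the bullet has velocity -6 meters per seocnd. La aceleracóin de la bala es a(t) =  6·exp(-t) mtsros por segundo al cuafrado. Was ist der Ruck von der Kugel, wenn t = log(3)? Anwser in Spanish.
Partiendo de la aceleración a(t) = 6·exp(-t), tomamos 1 derivada. Tomando d/dt de a(t), encontramos j(t) = -6·exp(-t). Tenemos la sacudida j(t) = -6·exp(-t). Sustituyendo t = log(3): j(log(3)) = -2.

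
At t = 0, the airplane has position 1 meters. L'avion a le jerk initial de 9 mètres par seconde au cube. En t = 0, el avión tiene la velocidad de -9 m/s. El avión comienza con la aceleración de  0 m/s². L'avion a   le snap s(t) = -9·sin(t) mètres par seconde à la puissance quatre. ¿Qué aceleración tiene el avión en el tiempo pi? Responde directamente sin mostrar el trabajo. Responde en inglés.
The acceleration at t = pi is a = 0.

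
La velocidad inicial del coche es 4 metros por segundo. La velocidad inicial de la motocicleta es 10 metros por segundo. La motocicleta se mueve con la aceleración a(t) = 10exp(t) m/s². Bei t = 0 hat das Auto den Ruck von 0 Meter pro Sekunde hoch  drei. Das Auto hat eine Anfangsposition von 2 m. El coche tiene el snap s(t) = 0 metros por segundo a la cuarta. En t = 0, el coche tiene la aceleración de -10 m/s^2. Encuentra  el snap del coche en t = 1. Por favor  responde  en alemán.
Aus der Gleichung für den Snap s(t) = 0, setzen wir t = 1 ein und erhalten s = 0.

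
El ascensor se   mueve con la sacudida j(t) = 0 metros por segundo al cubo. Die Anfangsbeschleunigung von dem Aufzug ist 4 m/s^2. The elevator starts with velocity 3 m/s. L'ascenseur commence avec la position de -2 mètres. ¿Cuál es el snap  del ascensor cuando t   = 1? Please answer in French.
Pour résoudre ceci, nous devons prendre 1 dérivée de notre équation du jerk j(t) = 0. La dérivée du jerk donne le snap: s(t) = 0. De l'équation du snap s(t) = 0, nous substituons t = 1 pour obtenir s = 0.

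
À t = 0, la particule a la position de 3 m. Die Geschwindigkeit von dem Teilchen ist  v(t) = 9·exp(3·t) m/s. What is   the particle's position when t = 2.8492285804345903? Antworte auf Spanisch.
Debemos encontrar la antiderivada de nuestra ecuación de la velocidad v(t) = 9·exp(3·t) 1 vez. La antiderivada de la velocidad, con x(0) = 3, da la posición: x(t) = 3·exp(3·t). Tenemos la posición x(t) = 3·exp(3·t). Sustituyendo t = 2.8492285804345903: x(2.8492285804345903) = 15464.4331385364.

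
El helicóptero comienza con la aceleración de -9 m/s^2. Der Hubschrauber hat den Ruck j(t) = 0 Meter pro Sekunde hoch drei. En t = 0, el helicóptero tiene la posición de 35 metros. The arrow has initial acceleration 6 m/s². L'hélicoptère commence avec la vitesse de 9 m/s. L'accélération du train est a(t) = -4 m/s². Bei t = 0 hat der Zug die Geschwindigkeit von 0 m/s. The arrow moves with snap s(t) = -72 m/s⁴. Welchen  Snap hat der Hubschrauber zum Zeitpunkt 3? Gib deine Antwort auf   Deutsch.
Um dies zu lösen, müssen wir 1 Ableitung unserer Gleichung für den Ruck j(t) = 0 nehmen. Mit d/dt von j(t) finden wir s(t) = 0. Aus der Gleichung für den Snap s(t) = 0, setzen wir t = 3 ein und erhalten s = 0.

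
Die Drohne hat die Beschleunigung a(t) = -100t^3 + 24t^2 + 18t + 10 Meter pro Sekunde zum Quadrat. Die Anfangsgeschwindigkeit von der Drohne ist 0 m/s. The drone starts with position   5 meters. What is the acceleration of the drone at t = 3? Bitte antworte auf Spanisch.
Tenemos la aceleración a(t) = -100·t^3 + 24·t^2 + 18·t + 10. Sustituyendo t = 3: a(3) = -2420.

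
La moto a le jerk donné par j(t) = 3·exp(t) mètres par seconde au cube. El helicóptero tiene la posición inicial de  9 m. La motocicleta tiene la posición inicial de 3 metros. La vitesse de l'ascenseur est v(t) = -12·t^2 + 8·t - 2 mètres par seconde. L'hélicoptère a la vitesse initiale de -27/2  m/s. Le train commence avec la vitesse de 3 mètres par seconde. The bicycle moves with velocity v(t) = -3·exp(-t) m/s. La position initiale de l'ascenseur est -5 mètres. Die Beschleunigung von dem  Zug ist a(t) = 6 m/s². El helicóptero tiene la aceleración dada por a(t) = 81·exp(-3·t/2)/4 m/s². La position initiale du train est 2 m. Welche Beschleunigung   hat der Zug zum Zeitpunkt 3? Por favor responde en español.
Tenemos la aceleración a(t) = 6. Sustituyendo t = 3: a(3) = 6.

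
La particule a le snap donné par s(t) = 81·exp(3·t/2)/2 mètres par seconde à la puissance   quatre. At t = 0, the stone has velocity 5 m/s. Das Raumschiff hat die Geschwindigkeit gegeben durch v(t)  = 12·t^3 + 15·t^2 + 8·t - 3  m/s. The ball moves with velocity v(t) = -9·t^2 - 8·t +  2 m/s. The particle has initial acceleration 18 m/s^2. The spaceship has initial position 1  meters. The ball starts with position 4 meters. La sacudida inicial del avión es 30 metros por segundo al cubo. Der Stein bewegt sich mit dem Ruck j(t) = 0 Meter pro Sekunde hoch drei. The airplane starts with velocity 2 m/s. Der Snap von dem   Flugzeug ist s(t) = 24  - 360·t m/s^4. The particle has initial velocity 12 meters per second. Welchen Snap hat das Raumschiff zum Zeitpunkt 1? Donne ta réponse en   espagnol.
Partiendo de la velocidad v(t) = 12·t^3 + 15·t^2 + 8·t - 3, tomamos 3 derivadas. La derivada de la velocidad da la aceleración: a(t) = 36·t^2 + 30·t + 8. Derivando la aceleración, obtenemos la sacudida: j(t) = 72·t + 30. Tomando d/dt de j(t), encontramos s(t) = 72. Tenemos el snap s(t) = 72. Sustituyendo t = 1: s(1) = 72.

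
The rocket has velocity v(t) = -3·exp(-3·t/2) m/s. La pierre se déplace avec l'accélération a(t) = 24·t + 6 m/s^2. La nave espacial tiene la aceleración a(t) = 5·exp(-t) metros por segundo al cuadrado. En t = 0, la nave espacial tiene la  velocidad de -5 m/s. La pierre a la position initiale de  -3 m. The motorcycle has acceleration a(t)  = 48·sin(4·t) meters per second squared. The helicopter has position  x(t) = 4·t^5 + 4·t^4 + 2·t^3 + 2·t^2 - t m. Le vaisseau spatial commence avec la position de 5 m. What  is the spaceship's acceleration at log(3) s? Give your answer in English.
From the given acceleration equation a(t) = 5·exp(-t), we substitute t = log(3) to get a = 5/3.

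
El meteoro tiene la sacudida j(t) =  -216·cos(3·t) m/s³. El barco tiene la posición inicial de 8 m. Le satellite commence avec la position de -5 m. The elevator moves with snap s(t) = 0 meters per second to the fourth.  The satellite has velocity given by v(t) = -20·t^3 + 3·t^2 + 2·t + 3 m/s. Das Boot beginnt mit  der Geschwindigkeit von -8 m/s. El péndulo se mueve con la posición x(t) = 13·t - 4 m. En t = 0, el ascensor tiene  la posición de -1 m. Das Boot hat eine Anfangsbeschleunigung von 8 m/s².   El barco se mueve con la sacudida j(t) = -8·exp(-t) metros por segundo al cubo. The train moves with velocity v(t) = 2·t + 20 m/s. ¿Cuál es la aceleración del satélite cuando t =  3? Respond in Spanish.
Para resolver esto, necesitamos tomar 1 derivada de nuestra ecuación de la velocidad v(t) = -20·t^3 + 3·t^2 + 2·t + 3. Derivando la velocidad, obtenemos la aceleración: a(t) = -60·t^2 + 6·t + 2. De la ecuación de la aceleración a(t) = -60·t^2 + 6·t + 2, sustituimos t = 3 para obtener a = -520.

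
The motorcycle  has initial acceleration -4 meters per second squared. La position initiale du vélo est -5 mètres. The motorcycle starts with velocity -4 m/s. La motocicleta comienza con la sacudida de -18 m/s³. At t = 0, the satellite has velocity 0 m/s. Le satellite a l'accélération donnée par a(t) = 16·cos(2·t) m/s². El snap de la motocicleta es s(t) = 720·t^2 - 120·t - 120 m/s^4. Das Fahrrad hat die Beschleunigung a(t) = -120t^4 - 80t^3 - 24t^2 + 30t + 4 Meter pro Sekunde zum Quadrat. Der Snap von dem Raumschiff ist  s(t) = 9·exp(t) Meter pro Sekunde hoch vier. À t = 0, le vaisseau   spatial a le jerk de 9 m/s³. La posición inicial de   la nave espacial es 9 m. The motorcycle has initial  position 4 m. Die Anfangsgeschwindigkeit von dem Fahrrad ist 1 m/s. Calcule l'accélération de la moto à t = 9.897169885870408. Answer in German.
Wir müssen unsere Gleichung für den Snap s(t) = 720·t^2 - 120·t - 120 2-mal integrieren. Mit ∫s(t)dt und Anwendung von j(0) = -18, finden wir j(t) = 240·t^3 - 60·t^2 - 120·t - 18. Durch Integration von dem Ruck und Verwendung der Anfangsbedingung a(0) = -4, erhalten wir a(t) = 60·t^4 - 20·t^3 - 60·t^2 - 18·t - 4. Wir haben die Beschleunigung a(t) = 60·t^4 - 20·t^3 - 60·t^2 - 18·t - 4. Durch Einsetzen von t = 9.897169885870408: a(9.897169885870408) = 550250.105542404.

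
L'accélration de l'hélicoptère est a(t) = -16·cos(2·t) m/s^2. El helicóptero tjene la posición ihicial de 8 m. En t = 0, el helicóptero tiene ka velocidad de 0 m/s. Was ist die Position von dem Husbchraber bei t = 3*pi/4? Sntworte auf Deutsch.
Um dies zu lösen, müssen wir 2 Stammfunktionen unserer Gleichung für die Beschleunigung a(t) = -16·cos(2·t) finden. Die Stammfunktion von der Beschleunigung ist die Geschwindigkeit. Mit v(0) = 0 erhalten wir v(t) = -8·sin(2·t). Die Stammfunktion von der Geschwindigkeit ist die Position. Mit x(0) = 8 erhalten wir x(t) = 4·cos(2·t) + 4. Aus der Gleichung für die Position x(t) = 4·cos(2·t) + 4, setzen wir t = 3*pi/4 ein und erhalten x = 4.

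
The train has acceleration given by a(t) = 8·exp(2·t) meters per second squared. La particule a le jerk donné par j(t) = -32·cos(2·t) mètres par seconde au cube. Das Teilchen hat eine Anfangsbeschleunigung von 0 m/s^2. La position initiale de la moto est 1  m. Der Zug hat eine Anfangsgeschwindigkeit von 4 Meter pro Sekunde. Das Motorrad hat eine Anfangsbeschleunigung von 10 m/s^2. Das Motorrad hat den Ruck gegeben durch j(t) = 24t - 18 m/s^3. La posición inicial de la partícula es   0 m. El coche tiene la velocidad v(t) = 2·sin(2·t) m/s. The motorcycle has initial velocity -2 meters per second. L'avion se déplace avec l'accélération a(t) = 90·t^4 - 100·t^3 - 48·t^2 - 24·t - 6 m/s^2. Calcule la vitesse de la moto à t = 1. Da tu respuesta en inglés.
Starting from jerk j(t) = 24·t - 18, we take 2 integrals. The integral of jerk is acceleration. Using a(0) = 10, we get a(t) = 12·t^2 - 18·t + 10. Integrating acceleration and using the initial condition v(0) = -2, we get v(t) = 4·t^3 - 9·t^2 + 10·t - 2. Using v(t) = 4·t^3 - 9·t^2 + 10·t - 2 and substituting t = 1, we find v = 3.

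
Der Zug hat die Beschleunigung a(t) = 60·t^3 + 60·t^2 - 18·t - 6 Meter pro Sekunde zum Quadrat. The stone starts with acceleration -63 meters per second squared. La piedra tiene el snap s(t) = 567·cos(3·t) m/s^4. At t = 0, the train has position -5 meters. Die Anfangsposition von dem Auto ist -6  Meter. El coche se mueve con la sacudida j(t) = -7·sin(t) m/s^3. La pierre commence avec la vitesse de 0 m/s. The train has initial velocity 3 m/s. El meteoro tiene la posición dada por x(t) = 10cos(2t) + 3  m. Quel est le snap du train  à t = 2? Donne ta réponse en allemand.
Um dies zu lösen, müssen wir 2 Ableitungen unserer Gleichung für die Beschleunigung a(t) = 60·t^3 + 60·t^2 - 18·t - 6 nehmen. Mit d/dt von a(t) finden wir j(t) = 180·t^2 + 120·t - 18. Durch Ableiten von dem Ruck erhalten wir den Snap: s(t) = 360·t + 120. Aus der Gleichung für den Snap s(t) = 360·t + 120, setzen wir t = 2 ein und erhalten s = 840.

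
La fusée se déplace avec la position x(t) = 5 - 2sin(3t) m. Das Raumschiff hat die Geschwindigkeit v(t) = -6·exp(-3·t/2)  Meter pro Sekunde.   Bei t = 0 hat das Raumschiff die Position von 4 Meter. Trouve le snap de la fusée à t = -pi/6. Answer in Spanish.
Partiendo de la posición x(t) = 5 - 2·sin(3·t), tomamos 4 derivadas. Derivando la posición, obtenemos la velocidad: v(t) = -6·cos(3·t). Derivando la velocidad, obtenemos la aceleración: a(t) = 18·sin(3·t). La derivada de la aceleración da la sacudida: j(t) = 54·cos(3·t). Derivando la sacudida, obtenemos el snap: s(t) = -162·sin(3·t). Tenemos el snap s(t) = -162·sin(3·t). Sustituyendo t = -pi/6: s(-pi/6) = 162.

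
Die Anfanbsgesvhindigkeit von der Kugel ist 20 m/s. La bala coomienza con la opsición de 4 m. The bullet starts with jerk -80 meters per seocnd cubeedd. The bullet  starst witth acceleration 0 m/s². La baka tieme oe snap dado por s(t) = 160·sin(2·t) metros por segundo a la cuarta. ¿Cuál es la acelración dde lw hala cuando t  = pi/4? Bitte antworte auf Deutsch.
Wir müssen unsere Gleichung für den Snap s(t) = 160·sin(2·t) 2-mal integrieren. Durch Integration von dem Snap und Verwendung der Anfangsbedingung j(0) = -80, erhalten wir j(t) = -80·cos(2·t). Durch Integration von dem Ruck und Verwendung der Anfangsbedingung a(0) = 0, erhalten wir a(t) = -40·sin(2·t). Mit a(t) = -40·sin(2·t) und Einsetzen von t = pi/4, finden wir a = -40.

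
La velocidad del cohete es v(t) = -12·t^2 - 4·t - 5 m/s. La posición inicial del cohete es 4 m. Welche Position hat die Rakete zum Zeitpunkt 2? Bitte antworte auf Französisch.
Nous devons intégrer notre équation de la vitesse v(t) = -12·t^2 - 4·t - 5 1 fois. En intégrant la vitesse et en utilisant la condition initiale x(0) = 4, nous obtenons x(t) = -4·t^3 - 2·t^2 - 5·t + 4. De l'équation de la position x(t) = -4·t^3 - 2·t^2 - 5·t + 4, nous substituons t = 2 pour obtenir x = -46.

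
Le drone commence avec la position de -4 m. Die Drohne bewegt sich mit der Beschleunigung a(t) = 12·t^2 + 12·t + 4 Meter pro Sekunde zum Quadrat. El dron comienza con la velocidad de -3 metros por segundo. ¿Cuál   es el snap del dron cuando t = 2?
Para resolver esto, necesitamos tomar 2 derivadas de nuestra ecuación de la aceleración a(t) = 12·t^2 + 12·t + 4. Tomando d/dt de a(t), encontramos j(t) = 24·t + 12. La derivada de la sacudida da el snap: s(t) = 24. Tenemos el snap s(t) = 24. Sustituyendo t = 2: s(2) = 24.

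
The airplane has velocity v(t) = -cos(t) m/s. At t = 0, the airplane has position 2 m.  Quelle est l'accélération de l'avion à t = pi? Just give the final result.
À t = pi, a = 0.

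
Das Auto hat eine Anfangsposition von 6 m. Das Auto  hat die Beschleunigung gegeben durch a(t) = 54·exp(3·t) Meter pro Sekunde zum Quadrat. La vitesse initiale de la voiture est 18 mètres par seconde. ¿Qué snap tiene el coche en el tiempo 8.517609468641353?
Partiendo de la aceleración a(t) = 54·exp(3·t), tomamos 2 derivadas. Tomando d/dt de a(t), encontramos j(t) = 162·exp(3·t). Tomando d/dt de j(t), encontramos s(t) = 486·exp(3·t). De la ecuación del snap s(t) = 486·exp(3·t), sustituimos t = 8.517609468641353 para obtener s = 60825913916262.9.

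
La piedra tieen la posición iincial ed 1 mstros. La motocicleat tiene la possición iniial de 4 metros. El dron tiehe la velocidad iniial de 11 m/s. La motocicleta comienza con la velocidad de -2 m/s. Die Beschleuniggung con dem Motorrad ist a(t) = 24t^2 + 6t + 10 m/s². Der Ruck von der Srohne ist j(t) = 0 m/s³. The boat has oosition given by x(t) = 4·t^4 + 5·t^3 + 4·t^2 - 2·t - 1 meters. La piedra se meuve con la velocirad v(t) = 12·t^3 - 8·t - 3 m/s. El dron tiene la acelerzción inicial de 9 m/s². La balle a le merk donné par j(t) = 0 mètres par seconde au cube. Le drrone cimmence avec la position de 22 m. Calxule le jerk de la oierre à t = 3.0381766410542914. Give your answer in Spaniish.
Para resolver esto, necesitamos tomar 2 derivadas de nuestra ecuación de la velocidad v(t) = 12·t^3 - 8·t - 3. La derivada de la velocidad da la aceleración: a(t) = 36·t^2 - 8. La derivada de la aceleración da la sacudida: j(t) = 72·t. Tenemos la sacudida j(t) = 72·t. Sustituyendo t = 3.0381766410542914: j(3.0381766410542914) = 218.748718155909.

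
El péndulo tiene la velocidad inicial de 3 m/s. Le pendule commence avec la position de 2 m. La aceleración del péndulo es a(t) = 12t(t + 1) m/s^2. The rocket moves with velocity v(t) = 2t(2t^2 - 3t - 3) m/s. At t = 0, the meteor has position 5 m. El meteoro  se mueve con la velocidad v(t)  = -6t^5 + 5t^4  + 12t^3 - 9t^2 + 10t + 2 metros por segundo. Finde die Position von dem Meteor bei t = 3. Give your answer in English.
We need to integrate our velocity equation v(t) = -6·t^5 + 5·t^4 + 12·t^3 - 9·t^2 + 10·t + 2 1 time. The antiderivative of velocity is position. Using x(0) = 5, we get x(t) = -t^6 + t^5 + 3·t^4 - 3·t^3 + 5·t^2 + 2·t + 5. Using x(t) = -t^6 + t^5 + 3·t^4 - 3·t^3 + 5·t^2 + 2·t + 5 and substituting t = 3, we find x = -268.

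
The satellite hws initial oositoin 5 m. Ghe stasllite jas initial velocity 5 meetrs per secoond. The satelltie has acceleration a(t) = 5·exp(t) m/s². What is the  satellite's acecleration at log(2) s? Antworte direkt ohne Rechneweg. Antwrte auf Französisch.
a(log(2)) = 10.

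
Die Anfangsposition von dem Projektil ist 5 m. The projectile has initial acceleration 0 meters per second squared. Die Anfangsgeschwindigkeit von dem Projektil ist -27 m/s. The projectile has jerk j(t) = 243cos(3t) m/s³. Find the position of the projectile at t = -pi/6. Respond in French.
En partant du jerk j(t) = 243·cos(3·t), nous prenons 3 intégrales. L'intégrale du jerk, avec a(0) = 0, donne l'accélération: a(t) = 81·sin(3·t). En intégrant l'accélération et en utilisant la condition initiale v(0) = -27, nous obtenons v(t) = -27·cos(3·t). En intégrant la vitesse et en utilisant la condition initiale x(0) = 5, nous obtenons x(t) = 5 - 9·sin(3·t). Nous avons la position x(t) = 5 - 9·sin(3·t). En substituant t = -pi/6: x(-pi/6) = 14.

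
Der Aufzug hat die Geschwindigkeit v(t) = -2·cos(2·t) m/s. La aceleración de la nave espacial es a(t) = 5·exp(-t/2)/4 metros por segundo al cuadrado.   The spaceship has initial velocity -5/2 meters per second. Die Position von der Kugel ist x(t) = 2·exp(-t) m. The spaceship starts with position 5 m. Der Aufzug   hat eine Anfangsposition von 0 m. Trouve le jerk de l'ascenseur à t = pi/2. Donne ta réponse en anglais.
Starting from velocity v(t) = -2·cos(2·t), we take 2 derivatives. Differentiating velocity, we get acceleration: a(t) = 4·sin(2·t). Differentiating acceleration, we get jerk: j(t) = 8·cos(2·t). Using j(t) = 8·cos(2·t) and substituting t = pi/2, we find j = -8.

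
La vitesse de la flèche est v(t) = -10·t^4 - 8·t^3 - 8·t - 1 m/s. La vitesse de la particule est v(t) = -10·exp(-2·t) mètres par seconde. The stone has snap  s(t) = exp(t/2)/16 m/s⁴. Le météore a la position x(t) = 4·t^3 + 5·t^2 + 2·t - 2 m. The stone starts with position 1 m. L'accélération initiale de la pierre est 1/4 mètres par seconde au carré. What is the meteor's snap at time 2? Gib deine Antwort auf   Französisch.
Nous devons dériver notre équation de la position x(t) = 4·t^3 + 5·t^2 + 2·t - 2 4 fois. La dérivée de la position donne la vitesse: v(t) = 12·t^2 + 10·t + 2. En prenant d/dt de v(t), nous trouvons a(t) = 24·t + 10. En dérivant l'accélération, nous obtenons le jerk: j(t) = 24. En prenant d/dt de j(t), nous trouvons s(t) = 0. Nous avons le snap s(t) = 0. En substituant t = 2: s(2) = 0.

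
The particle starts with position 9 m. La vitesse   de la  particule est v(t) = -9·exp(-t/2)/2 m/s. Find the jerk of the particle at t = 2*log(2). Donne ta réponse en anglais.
Starting from velocity v(t) = -9·exp(-t/2)/2, we take 2 derivatives. Differentiating velocity, we get acceleration: a(t) = 9·exp(-t/2)/4. The derivative of acceleration gives jerk: j(t) = -9·exp(-t/2)/8. Using j(t) = -9·exp(-t/2)/8 and substituting t = 2*log(2), we find j = -9/16.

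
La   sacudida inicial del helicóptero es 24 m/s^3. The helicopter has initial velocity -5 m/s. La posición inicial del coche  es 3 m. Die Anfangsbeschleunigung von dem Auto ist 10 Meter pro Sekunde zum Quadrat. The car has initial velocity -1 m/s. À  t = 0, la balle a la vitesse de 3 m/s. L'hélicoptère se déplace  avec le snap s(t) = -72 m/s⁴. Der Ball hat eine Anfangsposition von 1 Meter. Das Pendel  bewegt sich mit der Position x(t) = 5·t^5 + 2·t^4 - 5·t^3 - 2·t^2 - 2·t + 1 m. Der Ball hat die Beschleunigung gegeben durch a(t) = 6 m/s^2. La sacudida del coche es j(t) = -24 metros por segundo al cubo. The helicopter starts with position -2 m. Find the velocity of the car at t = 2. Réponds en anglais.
We need to integrate our jerk equation j(t) = -24 2 times. Taking ∫j(t)dt and applying a(0) = 10, we find a(t) = 10 - 24·t. The integral of acceleration is velocity. Using v(0) = -1, we get v(t) = -12·t^2 + 10·t - 1. We have velocity v(t) = -12·t^2 + 10·t - 1. Substituting t = 2: v(2) = -29.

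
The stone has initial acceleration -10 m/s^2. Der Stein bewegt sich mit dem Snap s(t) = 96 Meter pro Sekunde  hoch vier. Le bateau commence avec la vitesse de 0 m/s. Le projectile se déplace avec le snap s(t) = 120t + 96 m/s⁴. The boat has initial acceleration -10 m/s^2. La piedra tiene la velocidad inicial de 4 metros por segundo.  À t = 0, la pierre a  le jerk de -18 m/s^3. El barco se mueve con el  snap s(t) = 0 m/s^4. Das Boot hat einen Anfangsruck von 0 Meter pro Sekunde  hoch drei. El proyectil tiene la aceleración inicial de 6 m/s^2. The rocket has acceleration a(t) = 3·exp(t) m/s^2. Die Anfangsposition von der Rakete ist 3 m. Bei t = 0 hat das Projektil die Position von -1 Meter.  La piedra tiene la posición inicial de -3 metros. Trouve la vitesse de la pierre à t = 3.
Pour résoudre ceci, nous devons prendre 3 primitives de notre équation du snap s(t) = 96. L'intégrale du snap est le jerk. En utilisant j(0) = -18, nous obtenons j(t) = 96·t - 18. En prenant ∫j(t)dt et en appliquant a(0) = -10, nous trouvons a(t) = 48·t^2 - 18·t - 10. L'intégrale de l'accélération est la vitesse. En utilisant v(0) = 4, nous obtenons v(t) = 16·t^3 - 9·t^2 - 10·t + 4. Nous avons la vitesse v(t) = 16·t^3 - 9·t^2 - 10·t + 4. En substituant t = 3: v(3) = 325.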